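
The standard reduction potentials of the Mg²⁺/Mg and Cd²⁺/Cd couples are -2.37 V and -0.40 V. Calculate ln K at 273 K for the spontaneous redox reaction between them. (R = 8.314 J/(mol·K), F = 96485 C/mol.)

E°_cell = -0.40 − (-2.37) = 1.97 V, with n = 2 electrons transferred.
At equilibrium E = 0, so the Nernst equation gives ln K = nFE°/RT = (2)(96485)(1.97)/((8.314)(273)) = 167.49.

ln K = 167.5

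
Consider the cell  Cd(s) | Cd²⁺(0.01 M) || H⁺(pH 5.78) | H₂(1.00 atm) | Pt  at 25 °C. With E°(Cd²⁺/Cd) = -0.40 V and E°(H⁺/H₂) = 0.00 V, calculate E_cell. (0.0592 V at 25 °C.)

0.12 V

The hydrogen couple is the cathode, so E°_cell = 0.40 V; n = 2.
[H⁺] = 10^(−5.78) = 1.7 × 10^-6 M, and Q = [Cd²⁺]·P(H₂) / [H⁺]^2 = 3.63 × 10^9.
E = E° − (0.0592/2) log Q = 0.40 − (0.0592/2)(9.560) = 0.117 V.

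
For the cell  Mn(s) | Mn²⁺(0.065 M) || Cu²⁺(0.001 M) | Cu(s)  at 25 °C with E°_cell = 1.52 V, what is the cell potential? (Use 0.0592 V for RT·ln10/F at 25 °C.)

1.47 V

Balancing electrons gives n = 2; the reaction quotient is Q = [Mn²⁺]/[Cu²⁺] = 65.0.
At 25 °C, E = E° − (0.0592/n) log Q = 1.52 − (0.0592/2)(1.813) = 1.520 − 0.054 = 1.466 V.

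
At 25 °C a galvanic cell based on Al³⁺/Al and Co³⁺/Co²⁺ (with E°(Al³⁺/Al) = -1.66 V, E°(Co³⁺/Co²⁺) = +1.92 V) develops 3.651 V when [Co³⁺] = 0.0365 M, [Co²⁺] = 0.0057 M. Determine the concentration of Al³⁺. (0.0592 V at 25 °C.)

From the Nernst equation, log Q = n(E° − E)/0.0592 = 3(3.58 − 3.651)/0.0592 = -3.598, so Q = 2.52 × 10^-4.
With Q = [Al³⁺]·[Co²⁺]^3/[Co³⁺]^3 and the known concentrations, [Al³⁺] in the numerator gives [Al³⁺] = 0.066 M.

0.066 M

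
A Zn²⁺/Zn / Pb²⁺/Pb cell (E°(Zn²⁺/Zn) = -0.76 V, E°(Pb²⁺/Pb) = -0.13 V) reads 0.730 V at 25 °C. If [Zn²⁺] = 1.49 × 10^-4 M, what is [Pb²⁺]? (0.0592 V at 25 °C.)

0.36 M

From the Nernst equation, log Q = n(E° − E)/0.0592 = 2(0.63 − 0.730)/0.0592 = -3.378, so Q = 4.18 × 10^-4.
With Q = [Zn²⁺]/[Pb²⁺] and the known concentrations, [Pb²⁺] in the denominator gives [Pb²⁺] = 0.36 M.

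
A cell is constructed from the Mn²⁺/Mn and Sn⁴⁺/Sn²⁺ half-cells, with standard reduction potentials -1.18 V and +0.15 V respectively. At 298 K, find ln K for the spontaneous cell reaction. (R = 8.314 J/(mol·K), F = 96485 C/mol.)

E°_cell = +0.15 − (-1.18) = 1.33 V, with n = 2 electrons transferred.
At equilibrium E = 0, so the Nernst equation gives ln K = nFE°/RT = (2)(96485)(1.33)/((8.314)(298)) = 103.59.

ln K = 103.6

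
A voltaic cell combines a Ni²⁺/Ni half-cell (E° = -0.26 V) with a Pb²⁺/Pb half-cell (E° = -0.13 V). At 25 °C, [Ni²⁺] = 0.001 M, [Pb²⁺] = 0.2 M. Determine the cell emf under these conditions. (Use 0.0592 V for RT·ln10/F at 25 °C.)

0.198 V

The Pb²⁺/Pb couple has the higher reduction potential and acts as the cathode, so E°_cell = -0.13 − (-0.26) = 0.13 V.
Balancing electrons gives n = 2; the reaction quotient is Q = [Ni²⁺]/[Pb²⁺] = 0.00500.
At 25 °C, E = E° − (0.0592/n) log Q = 0.13 − (0.0592/2)(-2.301) = 0.130 + 0.068 = 0.198 V.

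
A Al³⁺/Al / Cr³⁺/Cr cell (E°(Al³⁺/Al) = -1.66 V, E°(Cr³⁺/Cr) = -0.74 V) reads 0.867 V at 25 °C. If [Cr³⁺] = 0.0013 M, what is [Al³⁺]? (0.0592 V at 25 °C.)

From the Nernst equation, log Q = n(E° − E)/0.0592 = 3(0.92 − 0.867)/0.0592 = 2.686, so Q = 485.
With Q = [Al³⁺]/[Cr³⁺] and the known concentrations, [Al³⁺] in the numerator gives [Al³⁺] = 0.63 M.

0.63 M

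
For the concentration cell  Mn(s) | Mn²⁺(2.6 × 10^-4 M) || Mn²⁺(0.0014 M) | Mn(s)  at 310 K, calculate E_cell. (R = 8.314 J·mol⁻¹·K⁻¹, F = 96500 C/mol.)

Both half-cells are Mn²⁺/Mn, so E°_cell = 0. The concentrated side is the cathode; the cell reaction moves Mn²⁺ from high to low concentration with n = 2.
Q = [Mn²⁺]_dilute/[Mn²⁺]_conc = 2.6 × 10^-4/0.0014 = 0.186.
E = 0 − (RT/nF) ln Q = −((8.314×310)/(2×96500))(-1.684) = 0.0225 V.

0.022 V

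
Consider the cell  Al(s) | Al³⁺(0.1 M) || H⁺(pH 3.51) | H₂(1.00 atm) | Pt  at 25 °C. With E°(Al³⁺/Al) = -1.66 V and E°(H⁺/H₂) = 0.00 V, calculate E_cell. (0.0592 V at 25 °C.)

1.47 V

The hydrogen couple is the cathode, so E°_cell = 1.66 V; n = 6.
[H⁺] = 10^(−3.51) = 3.1 × 10^-4 M, and Q = [Al³⁺]^2·P(H₂)^3 / [H⁺]^6 = 1.15 × 10^19.
E = E° − (0.0592/6) log Q = 1.66 − (0.0592/6)(19.060) = 1.472 V.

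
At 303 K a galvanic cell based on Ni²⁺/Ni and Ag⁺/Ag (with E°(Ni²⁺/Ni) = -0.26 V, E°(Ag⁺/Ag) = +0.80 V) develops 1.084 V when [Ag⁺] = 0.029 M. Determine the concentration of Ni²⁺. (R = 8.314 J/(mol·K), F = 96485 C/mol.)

1.3 × 10^-4 M

From the Nernst equation, ln Q = nF(E° − E)/RT = 2×96485×(1.06 − 1.084)/(8.314×303) = -1.838, so Q = 0.159.
With Q = [Ni²⁺]/[Ag⁺]^2 and the known concentrations, [Ni²⁺] in the numerator gives [Ni²⁺] = 1.3 × 10^-4 M.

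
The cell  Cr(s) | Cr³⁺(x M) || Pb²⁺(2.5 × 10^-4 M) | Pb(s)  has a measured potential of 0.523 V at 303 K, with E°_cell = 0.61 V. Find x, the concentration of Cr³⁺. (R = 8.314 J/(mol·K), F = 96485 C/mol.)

From the Nernst equation, ln Q = nF(E° − E)/RT = 6×96485×(0.61 − 0.523)/(8.314×303) = 19.993, so Q = 4.82 × 10^8.
With Q = [Cr³⁺]^2/[Pb²⁺]^3 and the known concentrations, [Cr³⁺]^2 in the numerator gives [Cr³⁺] = 0.087 M.

0.087 M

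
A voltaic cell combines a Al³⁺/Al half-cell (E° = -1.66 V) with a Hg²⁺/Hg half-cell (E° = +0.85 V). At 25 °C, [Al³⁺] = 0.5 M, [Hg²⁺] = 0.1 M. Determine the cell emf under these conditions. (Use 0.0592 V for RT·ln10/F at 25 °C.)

2.49 V

The Hg²⁺/Hg couple has the higher reduction potential and acts as the cathode, so E°_cell = +0.85 − (-1.66) = 2.51 V.
Balancing electrons gives n = 6; the reaction quotient is Q = [Al³⁺]^2/[Hg²⁺]^3 = 250.
At 25 °C, E = E° − (0.0592/n) log Q = 2.51 − (0.0592/6)(2.398) = 2.510 − 0.024 = 2.486 V.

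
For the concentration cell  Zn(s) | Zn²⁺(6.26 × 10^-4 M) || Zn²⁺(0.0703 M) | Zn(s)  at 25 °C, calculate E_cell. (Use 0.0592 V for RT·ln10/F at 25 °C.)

Both half-cells are Zn²⁺/Zn, so E°_cell = 0. The concentrated side is the cathode; the cell reaction moves Zn²⁺ from high to low concentration with n = 2.
Q = [Zn²⁺]_dilute/[Zn²⁺]_conc = 6.26 × 10^-4/0.0703 = 0.00890.
E = 0 − (0.0592/2) log Q = −(0.0592/2)(-2.050) = 0.0607 V.

0.061 V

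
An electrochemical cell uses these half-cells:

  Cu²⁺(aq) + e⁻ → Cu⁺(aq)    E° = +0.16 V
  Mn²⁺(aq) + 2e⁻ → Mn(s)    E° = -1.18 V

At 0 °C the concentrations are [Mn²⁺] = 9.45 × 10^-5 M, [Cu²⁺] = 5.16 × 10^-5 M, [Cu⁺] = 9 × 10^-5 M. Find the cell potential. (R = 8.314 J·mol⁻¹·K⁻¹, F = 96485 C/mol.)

The Cu²⁺/Cu⁺ couple has the higher reduction potential and acts as the cathode, so E°_cell = +0.16 − (-1.18) = 1.34 V.
Balancing electrons gives n = 2; the reaction quotient is Q = [Mn²⁺]·[Cu⁺]^2/[Cu²⁺]^2 = 2.87 × 10^-4.
E = E° − (RT/nF) ln Q = 1.34 − (8.314×273)/(2×96485) × (-8.154) = 1.340 + 0.096 = 1.436 V.

1.44 V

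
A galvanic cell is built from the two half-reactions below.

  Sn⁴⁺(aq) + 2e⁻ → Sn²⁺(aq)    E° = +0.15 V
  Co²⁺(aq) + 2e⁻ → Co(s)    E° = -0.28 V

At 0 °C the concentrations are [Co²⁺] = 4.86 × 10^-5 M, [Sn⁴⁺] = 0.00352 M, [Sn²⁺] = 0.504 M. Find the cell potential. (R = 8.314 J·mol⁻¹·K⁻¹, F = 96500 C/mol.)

0.488 V

The Sn⁴⁺/Sn²⁺ couple has the higher reduction potential and acts as the cathode, so E°_cell = +0.15 − (-0.28) = 0.43 V.
Balancing electrons gives n = 2; the reaction quotient is Q = [Co²⁺]·[Sn²⁺]/[Sn⁴⁺] = 0.00696.
E = E° − (RT/nF) ln Q = 0.43 − (8.314×273)/(2×96500) × (-4.968) = 0.430 + 0.058 = 0.488 V.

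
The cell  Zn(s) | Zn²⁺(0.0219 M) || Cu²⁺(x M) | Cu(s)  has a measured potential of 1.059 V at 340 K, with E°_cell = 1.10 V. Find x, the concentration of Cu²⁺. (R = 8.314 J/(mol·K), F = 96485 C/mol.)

0.0013 M

From the Nernst equation, ln Q = nF(E° − E)/RT = 2×96485×(1.10 − 1.059)/(8.314×340) = 2.799, so Q = 16.4.
With Q = [Zn²⁺]/[Cu²⁺] and the known concentrations, [Cu²⁺] in the denominator gives [Cu²⁺] = 0.0013 M.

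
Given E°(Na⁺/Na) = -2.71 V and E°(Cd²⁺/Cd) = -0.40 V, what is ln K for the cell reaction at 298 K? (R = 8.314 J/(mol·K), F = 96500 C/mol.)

E°_cell = -0.40 − (-2.71) = 2.31 V, with n = 2 electrons transferred.
At equilibrium E = 0, so the Nernst equation gives ln K = nFE°/RT = (2)(96500)(2.31)/((8.314)(298)) = 179.95.

ln K = 179.9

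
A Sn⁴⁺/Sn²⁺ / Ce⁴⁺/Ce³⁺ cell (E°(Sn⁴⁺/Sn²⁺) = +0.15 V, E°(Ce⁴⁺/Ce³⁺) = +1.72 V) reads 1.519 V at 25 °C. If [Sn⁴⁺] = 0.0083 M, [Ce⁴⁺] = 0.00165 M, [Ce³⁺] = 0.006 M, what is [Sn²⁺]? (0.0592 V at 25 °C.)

From the Nernst equation, log Q = n(E° − E)/0.0592 = 2(1.57 − 1.519)/0.0592 = 1.723, so Q = 52.8.
With Q = [Sn⁴⁺]·[Ce³⁺]^2/([Sn²⁺]·[Ce⁴⁺]^2) and the known concentrations, [Sn²⁺] in the denominator gives [Sn²⁺] = 0.0021 M.

0.0021 M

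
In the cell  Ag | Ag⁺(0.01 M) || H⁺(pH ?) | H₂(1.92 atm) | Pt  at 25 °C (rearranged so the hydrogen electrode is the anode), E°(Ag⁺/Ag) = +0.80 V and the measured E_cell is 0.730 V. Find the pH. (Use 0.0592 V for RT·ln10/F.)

pH = 0.68

E°_cell = 0.80 V and n = 2.
log Q = n(E° − E)/0.0592 = 2×(0.80 − 0.730)/0.0592 = 2.365.
With Q = [H⁺]^2 / ([Ag⁺]^2·P(H₂)), solving for [H⁺] gives log[H⁺] = -0.676, so pH = 0.68.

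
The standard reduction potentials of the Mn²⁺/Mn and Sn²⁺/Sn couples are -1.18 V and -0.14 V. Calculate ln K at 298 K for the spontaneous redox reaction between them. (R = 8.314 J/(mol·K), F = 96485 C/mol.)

E°_cell = -0.14 − (-1.18) = 1.04 V, with n = 2 electrons transferred.
At equilibrium E = 0, so the Nernst equation gives ln K = nFE°/RT = (2)(96485)(1.04)/((8.314)(298)) = 81.00.

ln K = 81.0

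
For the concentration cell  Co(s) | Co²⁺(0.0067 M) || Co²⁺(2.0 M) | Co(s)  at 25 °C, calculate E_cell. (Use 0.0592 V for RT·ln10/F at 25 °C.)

Both half-cells are Co²⁺/Co, so E°_cell = 0. The concentrated side is the cathode; the cell reaction moves Co²⁺ from high to low concentration with n = 2.
Q = [Co²⁺]_dilute/[Co²⁺]_conc = 0.0067/2.0 = 0.00335.
E = 0 − (0.0592/2) log Q = −(0.0592/2)(-2.475) = 0.0733 V.

0.073 V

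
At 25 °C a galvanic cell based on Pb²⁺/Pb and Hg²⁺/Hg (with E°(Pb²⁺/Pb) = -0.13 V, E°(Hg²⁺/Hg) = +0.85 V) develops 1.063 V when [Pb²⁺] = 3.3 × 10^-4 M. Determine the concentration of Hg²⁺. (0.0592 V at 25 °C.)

From the Nernst equation, log Q = n(E° − E)/0.0592 = 2(0.98 − 1.063)/0.0592 = -2.804, so Q = 0.00157.
With Q = [Pb²⁺]/[Hg²⁺] and the known concentrations, [Hg²⁺] in the denominator gives [Hg²⁺] = 0.21 M.

0.21 M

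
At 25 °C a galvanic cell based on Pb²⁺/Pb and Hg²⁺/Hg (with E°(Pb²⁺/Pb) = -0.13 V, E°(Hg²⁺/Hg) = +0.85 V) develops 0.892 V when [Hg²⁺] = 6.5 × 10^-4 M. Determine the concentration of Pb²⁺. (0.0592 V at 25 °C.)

From the Nernst equation, log Q = n(E° − E)/0.0592 = 2(0.98 − 0.892)/0.0592 = 2.973, so Q = 940.
With Q = [Pb²⁺]/[Hg²⁺] and the known concentrations, [Pb²⁺] in the numerator gives [Pb²⁺] = 0.61 M.

0.61 M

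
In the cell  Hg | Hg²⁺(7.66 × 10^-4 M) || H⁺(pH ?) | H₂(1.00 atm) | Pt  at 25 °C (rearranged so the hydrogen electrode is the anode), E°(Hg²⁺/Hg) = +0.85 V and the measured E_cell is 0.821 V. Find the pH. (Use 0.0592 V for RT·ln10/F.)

pH = 1.07

E°_cell = 0.85 V and n = 2.
log Q = n(E° − E)/0.0592 = 2×(0.85 − 0.821)/0.0592 = 0.980.
With Q = [H⁺]^2 / ([Hg²⁺]·P(H₂)), solving for [H⁺] gives log[H⁺] = -1.068, so pH = 1.07.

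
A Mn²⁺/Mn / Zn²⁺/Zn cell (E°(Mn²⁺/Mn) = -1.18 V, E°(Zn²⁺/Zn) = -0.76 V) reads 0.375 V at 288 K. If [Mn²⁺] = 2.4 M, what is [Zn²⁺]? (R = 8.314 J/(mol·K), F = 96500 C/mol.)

0.064 M

From the Nernst equation, ln Q = nF(E° − E)/RT = 2×96500×(0.42 − 0.375)/(8.314×288) = 3.627, so Q = 37.6.
With Q = [Mn²⁺]/[Zn²⁺] and the known concentrations, [Zn²⁺] in the denominator gives [Zn²⁺] = 0.064 M.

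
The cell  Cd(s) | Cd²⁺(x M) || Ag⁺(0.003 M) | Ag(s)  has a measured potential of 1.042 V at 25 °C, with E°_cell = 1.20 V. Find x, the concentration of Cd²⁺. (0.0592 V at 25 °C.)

From the Nernst equation, log Q = n(E° − E)/0.0592 = 2(1.20 − 1.042)/0.0592 = 5.338, so Q = 2.18 × 10^5.
With Q = [Cd²⁺]/[Ag⁺]^2 and the known concentrations, [Cd²⁺] in the numerator gives [Cd²⁺] = 2.0 M.

2.0 M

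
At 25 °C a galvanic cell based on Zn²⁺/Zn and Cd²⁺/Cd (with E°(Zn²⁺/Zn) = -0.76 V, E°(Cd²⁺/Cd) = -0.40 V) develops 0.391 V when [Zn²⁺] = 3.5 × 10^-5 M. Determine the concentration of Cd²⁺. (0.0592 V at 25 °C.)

3.9 × 10^-4 M

From the Nernst equation, log Q = n(E° − E)/0.0592 = 2(0.36 − 0.391)/0.0592 = -1.047, so Q = 0.0897.
With Q = [Zn²⁺]/[Cd²⁺] and the known concentrations, [Cd²⁺] in the denominator gives [Cd²⁺] = 3.9 × 10^-4 M.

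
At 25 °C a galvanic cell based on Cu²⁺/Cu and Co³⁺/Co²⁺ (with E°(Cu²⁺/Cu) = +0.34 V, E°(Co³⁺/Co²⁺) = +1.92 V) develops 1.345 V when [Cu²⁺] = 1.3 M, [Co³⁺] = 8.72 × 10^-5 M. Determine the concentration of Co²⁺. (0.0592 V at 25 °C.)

0.71 M

From the Nernst equation, log Q = n(E° − E)/0.0592 = 2(1.58 − 1.345)/0.0592 = 7.939, so Q = 8.69 × 10^7.
With Q = [Cu²⁺]·[Co²⁺]^2/[Co³⁺]^2 and the known concentrations, [Co²⁺]^2 in the numerator gives [Co²⁺] = 0.71 M.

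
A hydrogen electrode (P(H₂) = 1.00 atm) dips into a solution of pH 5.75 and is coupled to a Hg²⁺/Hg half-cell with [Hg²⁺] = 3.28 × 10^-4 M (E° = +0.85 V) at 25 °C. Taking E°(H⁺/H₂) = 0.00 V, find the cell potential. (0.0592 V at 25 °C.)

The Hg²⁺/Hg couple is the cathode, so E°_cell = 0.85 V; n = 2.
[H⁺] = 10^(−5.75) = 1.8 × 10^-6 M, and Q = [H⁺]^2 / ([Hg²⁺]·P(H₂)) = 9.64 × 10^-9.
E = E° − (0.0592/2) log Q = 0.85 − (0.0592/2)(-8.016) = 1.087 V.

1.09 V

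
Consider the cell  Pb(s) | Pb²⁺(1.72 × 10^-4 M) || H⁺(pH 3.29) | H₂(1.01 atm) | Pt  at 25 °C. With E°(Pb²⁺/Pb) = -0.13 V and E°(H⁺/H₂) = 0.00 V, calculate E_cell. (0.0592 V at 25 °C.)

0.047 V

The hydrogen couple is the cathode, so E°_cell = 0.13 V; n = 2.
[H⁺] = 10^(−3.29) = 5.1 × 10^-4 M, and Q = [Pb²⁺]·P(H₂) / [H⁺]^2 = 660.
E = E° − (0.0592/2) log Q = 0.13 − (0.0592/2)(2.820) = 0.047 V.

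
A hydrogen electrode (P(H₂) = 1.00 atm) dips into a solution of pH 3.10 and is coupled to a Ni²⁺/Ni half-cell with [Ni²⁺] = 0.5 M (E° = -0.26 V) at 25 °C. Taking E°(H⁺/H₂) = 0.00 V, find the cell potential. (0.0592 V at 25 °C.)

0.085 V

The hydrogen couple is the cathode, so E°_cell = 0.26 V; n = 2.
[H⁺] = 10^(−3.10) = 7.9 × 10^-4 M, and Q = [Ni²⁺]·P(H₂) / [H⁺]^2 = 7.92 × 10^5.
E = E° − (0.0592/2) log Q = 0.26 − (0.0592/2)(5.899) = 0.085 V.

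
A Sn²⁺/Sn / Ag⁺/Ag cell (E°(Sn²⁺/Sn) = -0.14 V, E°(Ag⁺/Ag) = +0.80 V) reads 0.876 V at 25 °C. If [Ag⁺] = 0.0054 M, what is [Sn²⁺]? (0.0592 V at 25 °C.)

From the Nernst equation, log Q = n(E° − E)/0.0592 = 2(0.94 − 0.876)/0.0592 = 2.162, so Q = 145.
With Q = [Sn²⁺]/[Ag⁺]^2 and the known concentrations, [Sn²⁺] in the numerator gives [Sn²⁺] = 0.0042 M.

0.0042 M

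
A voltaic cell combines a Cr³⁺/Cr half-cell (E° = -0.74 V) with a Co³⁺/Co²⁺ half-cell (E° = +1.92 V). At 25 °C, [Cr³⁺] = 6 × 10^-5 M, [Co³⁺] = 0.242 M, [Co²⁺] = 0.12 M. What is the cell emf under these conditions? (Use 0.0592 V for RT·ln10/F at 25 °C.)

The Co³⁺/Co²⁺ couple has the higher reduction potential and acts as the cathode, so E°_cell = +1.92 − (-0.74) = 2.66 V.
Balancing electrons gives n = 3; the reaction quotient is Q = [Cr³⁺]·[Co²⁺]^3/[Co³⁺]^3 = 7.32 × 10^-6.
At 25 °C, E = E° − (0.0592/n) log Q = 2.66 − (0.0592/3)(-5.136) = 2.660 + 0.101 = 2.761 V.

2.76 V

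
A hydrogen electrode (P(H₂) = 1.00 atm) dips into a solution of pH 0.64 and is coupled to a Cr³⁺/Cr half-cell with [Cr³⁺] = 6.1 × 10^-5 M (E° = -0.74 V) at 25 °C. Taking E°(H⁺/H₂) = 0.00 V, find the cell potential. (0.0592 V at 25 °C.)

0.79 V

The hydrogen couple is the cathode, so E°_cell = 0.74 V; n = 6.
[H⁺] = 10^(−0.64) = 0.23 M, and Q = [Cr³⁺]^2·P(H₂)^3 / [H⁺]^6 = 2.57 × 10^-5.
E = E° − (0.0592/6) log Q = 0.74 − (0.0592/6)(-4.589) = 0.785 V.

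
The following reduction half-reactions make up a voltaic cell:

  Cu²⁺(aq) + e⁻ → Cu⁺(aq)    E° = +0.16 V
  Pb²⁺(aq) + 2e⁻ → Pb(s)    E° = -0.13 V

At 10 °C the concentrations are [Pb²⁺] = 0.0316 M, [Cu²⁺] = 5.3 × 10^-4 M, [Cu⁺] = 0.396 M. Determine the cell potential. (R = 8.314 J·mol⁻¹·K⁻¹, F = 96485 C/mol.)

0.171 V

The Cu²⁺/Cu⁺ couple has the higher reduction potential and acts as the cathode, so E°_cell = +0.16 − (-0.13) = 0.29 V.
Balancing electrons gives n = 2; the reaction quotient is Q = [Pb²⁺]·[Cu⁺]^2/[Cu²⁺]^2 = 1.76 × 10^4.
E = E° − (RT/nF) ln Q = 0.29 − (8.314×283)/(2×96485) × (9.778) = 0.290 − 0.119 = 0.171 V.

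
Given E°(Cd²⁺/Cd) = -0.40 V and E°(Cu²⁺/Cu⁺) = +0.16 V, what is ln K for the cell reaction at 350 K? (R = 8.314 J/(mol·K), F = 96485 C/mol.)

ln K = 37.1

E°_cell = +0.16 − (-0.40) = 0.56 V, with n = 2 electrons transferred.
At equilibrium E = 0, so the Nernst equation gives ln K = nFE°/RT = (2)(96485)(0.56)/((8.314)(350)) = 37.14.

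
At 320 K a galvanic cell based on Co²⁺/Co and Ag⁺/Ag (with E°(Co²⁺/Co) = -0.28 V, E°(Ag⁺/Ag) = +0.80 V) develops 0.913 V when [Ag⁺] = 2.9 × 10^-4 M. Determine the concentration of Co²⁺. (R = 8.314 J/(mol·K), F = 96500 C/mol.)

0.015 M

From the Nernst equation, ln Q = nF(E° − E)/RT = 2×96500×(1.08 − 0.913)/(8.314×320) = 12.115, so Q = 1.83 × 10^5.
With Q = [Co²⁺]/[Ag⁺]^2 and the known concentrations, [Co²⁺] in the numerator gives [Co²⁺] = 0.015 M.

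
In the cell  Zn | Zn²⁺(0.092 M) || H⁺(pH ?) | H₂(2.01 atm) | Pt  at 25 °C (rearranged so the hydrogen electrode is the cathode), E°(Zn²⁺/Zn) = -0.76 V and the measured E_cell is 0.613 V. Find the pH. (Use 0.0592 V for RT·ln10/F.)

pH = 2.85

E°_cell = 0.76 V and n = 2.
log Q = n(E° − E)/0.0592 = 2×(0.76 − 0.613)/0.0592 = 4.966.
With Q = [Zn²⁺]·P(H₂) / [H⁺]^2, solving for [H⁺] gives log[H⁺] = -2.850, so pH = 2.85.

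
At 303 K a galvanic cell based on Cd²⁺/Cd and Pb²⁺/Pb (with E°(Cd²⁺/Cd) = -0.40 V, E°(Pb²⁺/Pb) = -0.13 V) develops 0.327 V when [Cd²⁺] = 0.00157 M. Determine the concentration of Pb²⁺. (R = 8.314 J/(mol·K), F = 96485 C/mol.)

0.12 M

From the Nernst equation, ln Q = nF(E° − E)/RT = 2×96485×(0.27 − 0.327)/(8.314×303) = -4.366, so Q = 0.0127.
With Q = [Cd²⁺]/[Pb²⁺] and the known concentrations, [Pb²⁺] in the denominator gives [Pb²⁺] = 0.12 M.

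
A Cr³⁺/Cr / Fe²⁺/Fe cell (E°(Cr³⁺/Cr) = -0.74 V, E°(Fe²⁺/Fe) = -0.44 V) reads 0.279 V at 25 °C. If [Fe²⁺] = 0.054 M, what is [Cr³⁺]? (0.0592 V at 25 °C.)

0.15 M

From the Nernst equation, log Q = n(E° − E)/0.0592 = 6(0.30 − 0.279)/0.0592 = 2.128, so Q = 134.
With Q = [Cr³⁺]^2/[Fe²⁺]^3 and the known concentrations, [Cr³⁺]^2 in the numerator gives [Cr³⁺] = 0.15 M.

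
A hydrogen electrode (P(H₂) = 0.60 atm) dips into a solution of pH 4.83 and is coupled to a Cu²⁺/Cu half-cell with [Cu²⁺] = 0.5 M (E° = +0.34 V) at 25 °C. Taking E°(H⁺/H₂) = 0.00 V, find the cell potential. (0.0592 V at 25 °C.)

The Cu²⁺/Cu couple is the cathode, so E°_cell = 0.34 V; n = 2.
[H⁺] = 10^(−4.83) = 1.5 × 10^-5 M, and Q = [H⁺]^2 / ([Cu²⁺]·P(H₂)) = 7.29 × 10^-10.
E = E° − (0.0592/2) log Q = 0.34 − (0.0592/2)(-9.137) = 0.610 V.

0.61 V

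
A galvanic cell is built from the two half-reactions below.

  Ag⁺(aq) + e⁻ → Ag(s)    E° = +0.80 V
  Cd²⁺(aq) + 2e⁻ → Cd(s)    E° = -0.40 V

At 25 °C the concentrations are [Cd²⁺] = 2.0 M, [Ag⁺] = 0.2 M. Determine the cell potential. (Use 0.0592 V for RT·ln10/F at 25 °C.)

The Ag⁺/Ag couple has the higher reduction potential and acts as the cathode, so E°_cell = +0.80 − (-0.40) = 1.20 V.
Balancing electrons gives n = 2; the reaction quotient is Q = [Cd²⁺]/[Ag⁺]^2 = 50.0.
At 25 °C, E = E° − (0.0592/n) log Q = 1.20 − (0.0592/2)(1.699) = 1.200 − 0.050 = 1.150 V.

1.15 V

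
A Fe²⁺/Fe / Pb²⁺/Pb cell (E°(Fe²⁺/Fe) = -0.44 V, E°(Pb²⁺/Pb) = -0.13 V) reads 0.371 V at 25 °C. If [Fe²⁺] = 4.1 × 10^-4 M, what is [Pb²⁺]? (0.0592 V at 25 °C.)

0.047 M

From the Nernst equation, log Q = n(E° − E)/0.0592 = 2(0.31 − 0.371)/0.0592 = -2.061, so Q = 0.00869.
With Q = [Fe²⁺]/[Pb²⁺] and the known concentrations, [Pb²⁺] in the denominator gives [Pb²⁺] = 0.047 M.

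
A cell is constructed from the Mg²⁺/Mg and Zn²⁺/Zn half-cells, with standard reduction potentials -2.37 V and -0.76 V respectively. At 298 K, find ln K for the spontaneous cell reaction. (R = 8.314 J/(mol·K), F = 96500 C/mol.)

E°_cell = -0.76 − (-2.37) = 1.61 V, with n = 2 electrons transferred.
At equilibrium E = 0, so the Nernst equation gives ln K = nFE°/RT = (2)(96500)(1.61)/((8.314)(298)) = 125.42.

ln K = 125.4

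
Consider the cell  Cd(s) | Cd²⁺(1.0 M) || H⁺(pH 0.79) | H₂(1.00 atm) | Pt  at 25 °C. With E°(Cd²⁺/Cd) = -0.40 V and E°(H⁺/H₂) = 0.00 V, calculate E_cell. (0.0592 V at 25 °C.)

0.35 V

The hydrogen couple is the cathode, so E°_cell = 0.40 V; n = 2.
[H⁺] = 10^(−0.79) = 0.16 M, and Q = [Cd²⁺]·P(H₂) / [H⁺]^2 = 38.0.
E = E° − (0.0592/2) log Q = 0.40 − (0.0592/2)(1.580) = 0.353 V.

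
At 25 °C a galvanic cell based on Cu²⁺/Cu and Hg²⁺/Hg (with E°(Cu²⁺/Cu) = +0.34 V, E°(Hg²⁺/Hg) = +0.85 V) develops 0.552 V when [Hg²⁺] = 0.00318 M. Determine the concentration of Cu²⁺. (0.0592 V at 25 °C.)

From the Nernst equation, log Q = n(E° − E)/0.0592 = 2(0.51 − 0.552)/0.0592 = -1.419, so Q = 0.0381.
With Q = [Cu²⁺]/[Hg²⁺] and the known concentrations, [Cu²⁺] in the numerator gives [Cu²⁺] = 1.2 × 10^-4 M.

1.2 × 10^-4 M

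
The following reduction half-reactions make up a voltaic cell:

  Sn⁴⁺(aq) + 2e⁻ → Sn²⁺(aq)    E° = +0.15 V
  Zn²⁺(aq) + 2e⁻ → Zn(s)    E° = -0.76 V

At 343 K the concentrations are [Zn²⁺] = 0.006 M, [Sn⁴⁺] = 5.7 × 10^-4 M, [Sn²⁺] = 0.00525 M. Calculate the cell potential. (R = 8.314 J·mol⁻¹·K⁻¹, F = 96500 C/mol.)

The Sn⁴⁺/Sn²⁺ couple has the higher reduction potential and acts as the cathode, so E°_cell = +0.15 − (-0.76) = 0.91 V.
Balancing electrons gives n = 2; the reaction quotient is Q = [Zn²⁺]·[Sn²⁺]/[Sn⁴⁺] = 0.0553.
E = E° − (RT/nF) ln Q = 0.91 − (8.314×343)/(2×96500) × (-2.896) = 0.910 + 0.043 = 0.953 V.

0.953 V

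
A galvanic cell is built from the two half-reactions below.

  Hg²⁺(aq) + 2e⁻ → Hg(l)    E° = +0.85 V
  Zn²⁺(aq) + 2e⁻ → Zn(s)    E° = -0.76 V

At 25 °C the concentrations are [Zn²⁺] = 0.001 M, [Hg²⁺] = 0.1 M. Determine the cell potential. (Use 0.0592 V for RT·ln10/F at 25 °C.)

The Hg²⁺/Hg couple has the higher reduction potential and acts as the cathode, so E°_cell = +0.85 − (-0.76) = 1.61 V.
Balancing electrons gives n = 2; the reaction quotient is Q = [Zn²⁺]/[Hg²⁺] = 0.0100.
At 25 °C, E = E° − (0.0592/n) log Q = 1.61 − (0.0592/2)(-2.000) = 1.610 + 0.059 = 1.669 V.

1.67 V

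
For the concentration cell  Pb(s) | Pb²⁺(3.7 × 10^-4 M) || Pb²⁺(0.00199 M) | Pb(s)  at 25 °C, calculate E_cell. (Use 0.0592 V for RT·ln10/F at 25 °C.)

Both half-cells are Pb²⁺/Pb, so E°_cell = 0. The concentrated side is the cathode; the cell reaction moves Pb²⁺ from high to low concentration with n = 2.
Q = [Pb²⁺]_dilute/[Pb²⁺]_conc = 3.7 × 10^-4/0.00199 = 0.186.
E = 0 − (0.0592/2) log Q = −(0.0592/2)(-0.731) = 0.0216 V.

0.022 V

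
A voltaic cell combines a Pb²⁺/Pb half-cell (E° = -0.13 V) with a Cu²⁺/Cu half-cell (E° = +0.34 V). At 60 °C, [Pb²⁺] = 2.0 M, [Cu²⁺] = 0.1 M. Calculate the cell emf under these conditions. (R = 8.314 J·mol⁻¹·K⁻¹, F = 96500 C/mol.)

The Cu²⁺/Cu couple has the higher reduction potential and acts as the cathode, so E°_cell = +0.34 − (-0.13) = 0.47 V.
Balancing electrons gives n = 2; the reaction quotient is Q = [Pb²⁺]/[Cu²⁺] = 20.0.
E = E° − (RT/nF) ln Q = 0.47 − (8.314×333)/(2×96500) × (2.996) = 0.470 − 0.043 = 0.427 V.

0.427 V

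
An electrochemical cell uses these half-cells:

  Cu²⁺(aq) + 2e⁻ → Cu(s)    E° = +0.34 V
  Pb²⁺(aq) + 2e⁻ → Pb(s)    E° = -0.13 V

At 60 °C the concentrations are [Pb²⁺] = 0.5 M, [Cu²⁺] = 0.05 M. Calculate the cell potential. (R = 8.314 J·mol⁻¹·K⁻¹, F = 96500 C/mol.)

The Cu²⁺/Cu couple has the higher reduction potential and acts as the cathode, so E°_cell = +0.34 − (-0.13) = 0.47 V.
Balancing electrons gives n = 2; the reaction quotient is Q = [Pb²⁺]/[Cu²⁺] = 10.0.
E = E° − (RT/nF) ln Q = 0.47 − (8.314×333)/(2×96500) × (2.303) = 0.470 − 0.033 = 0.437 V.

0.437 V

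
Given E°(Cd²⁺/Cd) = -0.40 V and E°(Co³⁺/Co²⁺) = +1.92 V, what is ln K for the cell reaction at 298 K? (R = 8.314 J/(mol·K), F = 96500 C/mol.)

E°_cell = +1.92 − (-0.40) = 2.32 V, with n = 2 electrons transferred.
At equilibrium E = 0, so the Nernst equation gives ln K = nFE°/RT = (2)(96500)(2.32)/((8.314)(298)) = 180.73.

ln K = 180.7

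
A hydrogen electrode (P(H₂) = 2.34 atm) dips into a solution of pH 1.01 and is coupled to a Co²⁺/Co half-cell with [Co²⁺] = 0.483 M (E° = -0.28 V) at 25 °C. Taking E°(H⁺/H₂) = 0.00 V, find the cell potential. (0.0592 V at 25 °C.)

0.22 V

The hydrogen couple is the cathode, so E°_cell = 0.28 V; n = 2.
[H⁺] = 10^(−1.01) = 0.098 M, and Q = [Co²⁺]·P(H₂) / [H⁺]^2 = 118.
E = E° − (0.0592/2) log Q = 0.28 − (0.0592/2)(2.073) = 0.219 V.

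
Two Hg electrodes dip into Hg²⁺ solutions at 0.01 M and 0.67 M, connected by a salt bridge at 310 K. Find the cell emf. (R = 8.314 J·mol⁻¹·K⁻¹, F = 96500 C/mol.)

Both half-cells are Hg²⁺/Hg, so E°_cell = 0. The concentrated side is the cathode; the cell reaction moves Hg²⁺ from high to low concentration with n = 2.
Q = [Hg²⁺]_dilute/[Hg²⁺]_conc = 0.01/0.67 = 0.0149.
E = 0 − (RT/nF) ln Q = −((8.314×310)/(2×96500))(-4.205) = 0.0562 V.

0.056 V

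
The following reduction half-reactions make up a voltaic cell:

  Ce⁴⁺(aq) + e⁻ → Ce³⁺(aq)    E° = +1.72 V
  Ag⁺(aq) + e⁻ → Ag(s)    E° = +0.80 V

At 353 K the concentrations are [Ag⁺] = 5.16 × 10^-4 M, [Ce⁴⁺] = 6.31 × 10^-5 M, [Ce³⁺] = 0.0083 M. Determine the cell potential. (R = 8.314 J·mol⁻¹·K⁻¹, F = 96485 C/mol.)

1.00 V

The Ce⁴⁺/Ce³⁺ couple has the higher reduction potential and acts as the cathode, so E°_cell = +1.72 − (+0.80) = 0.92 V.
Balancing electrons gives n = 1; the reaction quotient is Q = [Ag⁺]·[Ce³⁺]/[Ce⁴⁺] = 0.0679.
E = E° − (RT/nF) ln Q = 0.92 − (8.314×353)/(1×96485) × (-2.690) = 0.920 + 0.082 = 1.002 V.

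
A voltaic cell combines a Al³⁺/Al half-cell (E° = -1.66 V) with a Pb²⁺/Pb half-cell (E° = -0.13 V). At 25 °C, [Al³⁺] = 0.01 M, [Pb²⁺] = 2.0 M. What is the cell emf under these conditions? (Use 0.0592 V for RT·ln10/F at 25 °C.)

The Pb²⁺/Pb couple has the higher reduction potential and acts as the cathode, so E°_cell = -0.13 − (-1.66) = 1.53 V.
Balancing electrons gives n = 6; the reaction quotient is Q = [Al³⁺]^2/[Pb²⁺]^3 = 1.25 × 10^-5.
At 25 °C, E = E° − (0.0592/n) log Q = 1.53 − (0.0592/6)(-4.903) = 1.530 + 0.048 = 1.578 V.

1.58 V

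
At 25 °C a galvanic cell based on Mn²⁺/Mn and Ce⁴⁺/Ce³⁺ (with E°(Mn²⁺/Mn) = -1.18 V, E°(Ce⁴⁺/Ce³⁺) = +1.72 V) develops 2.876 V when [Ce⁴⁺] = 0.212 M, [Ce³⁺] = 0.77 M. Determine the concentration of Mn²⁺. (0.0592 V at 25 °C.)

From the Nernst equation, log Q = n(E° − E)/0.0592 = 2(2.90 − 2.876)/0.0592 = 0.811, so Q = 6.47.
With Q = [Mn²⁺]·[Ce³⁺]^2/[Ce⁴⁺]^2 and the known concentrations, [Mn²⁺] in the numerator gives [Mn²⁺] = 0.49 M.

0.49 M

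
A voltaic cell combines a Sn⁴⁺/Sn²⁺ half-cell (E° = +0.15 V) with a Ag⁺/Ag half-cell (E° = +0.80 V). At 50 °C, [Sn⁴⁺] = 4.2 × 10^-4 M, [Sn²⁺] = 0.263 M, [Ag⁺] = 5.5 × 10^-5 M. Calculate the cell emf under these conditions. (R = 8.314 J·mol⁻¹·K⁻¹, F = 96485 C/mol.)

0.467 V

The Ag⁺/Ag couple has the higher reduction potential and acts as the cathode, so E°_cell = +0.80 − (+0.15) = 0.65 V.
Balancing electrons gives n = 2; the reaction quotient is Q = [Sn⁴⁺]/([Sn²⁺]·[Ag⁺]^2) = 5.28 × 10^5.
E = E° − (RT/nF) ln Q = 0.65 − (8.314×323)/(2×96485) × (13.177) = 0.650 − 0.183 = 0.467 V.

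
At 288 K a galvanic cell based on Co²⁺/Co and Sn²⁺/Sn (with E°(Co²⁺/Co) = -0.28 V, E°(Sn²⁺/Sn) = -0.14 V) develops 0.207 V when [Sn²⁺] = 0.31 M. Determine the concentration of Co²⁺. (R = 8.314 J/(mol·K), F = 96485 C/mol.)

From the Nernst equation, ln Q = nF(E° − E)/RT = 2×96485×(0.14 − 0.207)/(8.314×288) = -5.400, so Q = 0.00452.
With Q = [Co²⁺]/[Sn²⁺] and the known concentrations, [Co²⁺] in the numerator gives [Co²⁺] = 0.0014 M.

0.0014 M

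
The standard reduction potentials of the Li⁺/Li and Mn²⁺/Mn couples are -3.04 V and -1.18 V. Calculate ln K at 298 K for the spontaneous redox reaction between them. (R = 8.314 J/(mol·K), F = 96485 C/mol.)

ln K = 144.9

E°_cell = -1.18 − (-3.04) = 1.86 V, with n = 2 electrons transferred.
At equilibrium E = 0, so the Nernst equation gives ln K = nFE°/RT = (2)(96485)(1.86)/((8.314)(298)) = 144.87.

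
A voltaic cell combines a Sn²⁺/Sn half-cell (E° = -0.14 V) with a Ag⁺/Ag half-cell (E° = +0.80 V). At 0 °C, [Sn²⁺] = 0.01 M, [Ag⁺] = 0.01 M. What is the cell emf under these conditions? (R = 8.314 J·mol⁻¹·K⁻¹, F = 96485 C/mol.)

0.886 V

The Ag⁺/Ag couple has the higher reduction potential and acts as the cathode, so E°_cell = +0.80 − (-0.14) = 0.94 V.
Balancing electrons gives n = 2; the reaction quotient is Q = [Sn²⁺]/[Ag⁺]^2 = 100.
E = E° − (RT/nF) ln Q = 0.94 − (8.314×273)/(2×96485) × (4.605) = 0.940 − 0.054 = 0.886 V.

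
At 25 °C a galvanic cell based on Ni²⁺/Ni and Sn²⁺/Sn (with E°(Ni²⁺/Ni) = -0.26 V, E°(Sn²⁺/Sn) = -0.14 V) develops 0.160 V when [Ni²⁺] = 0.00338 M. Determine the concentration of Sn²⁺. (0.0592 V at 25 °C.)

From the Nernst equation, log Q = n(E° − E)/0.0592 = 2(0.12 − 0.160)/0.0592 = -1.351, so Q = 0.0445.
With Q = [Ni²⁺]/[Sn²⁺] and the known concentrations, [Sn²⁺] in the denominator gives [Sn²⁺] = 0.076 M.

0.076 M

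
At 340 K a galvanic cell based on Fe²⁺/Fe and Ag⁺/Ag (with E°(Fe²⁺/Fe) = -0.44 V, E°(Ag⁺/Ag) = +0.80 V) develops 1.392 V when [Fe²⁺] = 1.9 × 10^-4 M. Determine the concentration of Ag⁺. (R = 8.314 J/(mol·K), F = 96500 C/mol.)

From the Nernst equation, ln Q = nF(E° − E)/RT = 2×96500×(1.24 − 1.392)/(8.314×340) = -10.378, so Q = 3.11 × 10^-5.
With Q = [Fe²⁺]/[Ag⁺]^2 and the known concentrations, [Ag⁺]^2 in the denominator gives [Ag⁺] = 2.5 M.

2.5 M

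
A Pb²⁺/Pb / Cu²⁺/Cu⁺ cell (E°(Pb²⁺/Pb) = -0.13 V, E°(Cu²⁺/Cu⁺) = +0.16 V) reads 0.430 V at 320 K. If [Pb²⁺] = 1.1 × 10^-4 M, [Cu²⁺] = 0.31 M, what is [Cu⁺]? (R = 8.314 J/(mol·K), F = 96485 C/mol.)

From the Nernst equation, ln Q = nF(E° − E)/RT = 2×96485×(0.29 − 0.430)/(8.314×320) = -10.154, so Q = 3.89 × 10^-5.
With Q = [Pb²⁺]·[Cu⁺]^2/[Cu²⁺]^2 and the known concentrations, [Cu⁺]^2 in the numerator gives [Cu⁺] = 0.18 M.

0.18 M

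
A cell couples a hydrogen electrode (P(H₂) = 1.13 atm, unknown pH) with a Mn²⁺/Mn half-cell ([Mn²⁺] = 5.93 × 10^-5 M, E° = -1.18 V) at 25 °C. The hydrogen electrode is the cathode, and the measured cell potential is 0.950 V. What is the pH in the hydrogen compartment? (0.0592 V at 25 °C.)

E°_cell = 1.18 V and n = 2.
log Q = n(E° − E)/0.0592 = 2×(1.18 − 0.950)/0.0592 = 7.770.
With Q = [Mn²⁺]·P(H₂) / [H⁺]^2, solving for [H⁺] gives log[H⁺] = -5.972, so pH = 5.97.

pH = 5.97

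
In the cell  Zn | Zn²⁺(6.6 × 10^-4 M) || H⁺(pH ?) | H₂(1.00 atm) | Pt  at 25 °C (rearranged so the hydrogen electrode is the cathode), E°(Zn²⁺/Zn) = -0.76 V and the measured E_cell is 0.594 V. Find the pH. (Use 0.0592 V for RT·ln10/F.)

pH = 4.39

E°_cell = 0.76 V and n = 2.
log Q = n(E° − E)/0.0592 = 2×(0.76 − 0.594)/0.0592 = 5.608.
With Q = [Zn²⁺]·P(H₂) / [H⁺]^2, solving for [H⁺] gives log[H⁺] = -4.394, so pH = 4.39.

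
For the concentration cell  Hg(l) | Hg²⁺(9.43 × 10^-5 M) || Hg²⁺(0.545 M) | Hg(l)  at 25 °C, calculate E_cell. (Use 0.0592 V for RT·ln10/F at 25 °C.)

Both half-cells are Hg²⁺/Hg, so E°_cell = 0. The concentrated side is the cathode; the cell reaction moves Hg²⁺ from high to low concentration with n = 2.
Q = [Hg²⁺]_dilute/[Hg²⁺]_conc = 9.43 × 10^-5/0.545 = 1.73 × 10^-4.
E = 0 − (0.0592/2) log Q = −(0.0592/2)(-3.762) = 0.1114 V.

0.11 V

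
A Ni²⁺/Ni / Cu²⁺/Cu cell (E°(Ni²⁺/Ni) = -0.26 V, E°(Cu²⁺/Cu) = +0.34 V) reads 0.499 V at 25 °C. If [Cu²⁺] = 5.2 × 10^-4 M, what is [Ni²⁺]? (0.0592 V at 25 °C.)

From the Nernst equation, log Q = n(E° − E)/0.0592 = 2(0.60 − 0.499)/0.0592 = 3.412, so Q = 2580.
With Q = [Ni²⁺]/[Cu²⁺] and the known concentrations, [Ni²⁺] in the numerator gives [Ni²⁺] = 1.3 M.

1.3 M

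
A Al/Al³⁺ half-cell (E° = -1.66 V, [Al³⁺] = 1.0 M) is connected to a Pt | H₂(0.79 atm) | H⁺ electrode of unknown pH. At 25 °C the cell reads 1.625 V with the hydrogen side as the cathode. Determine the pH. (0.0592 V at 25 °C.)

E°_cell = 1.66 V and n = 6.
log Q = n(E° − E)/0.0592 = 6×(1.66 − 1.625)/0.0592 = 3.547.
With Q = [Al³⁺]^2·P(H₂)^3 / [H⁺]^6, solving for [H⁺] gives log[H⁺] = -0.642, so pH = 0.64.

pH = 0.64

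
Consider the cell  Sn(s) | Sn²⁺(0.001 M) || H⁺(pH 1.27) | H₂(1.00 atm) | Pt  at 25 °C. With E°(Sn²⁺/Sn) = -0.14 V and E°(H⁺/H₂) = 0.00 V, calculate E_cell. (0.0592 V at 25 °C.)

0.15 V

The hydrogen couple is the cathode, so E°_cell = 0.14 V; n = 2.
[H⁺] = 10^(−1.27) = 0.054 M, and Q = [Sn²⁺]·P(H₂) / [H⁺]^2 = 0.347.
E = E° − (0.0592/2) log Q = 0.14 − (0.0592/2)(-0.460) = 0.154 V.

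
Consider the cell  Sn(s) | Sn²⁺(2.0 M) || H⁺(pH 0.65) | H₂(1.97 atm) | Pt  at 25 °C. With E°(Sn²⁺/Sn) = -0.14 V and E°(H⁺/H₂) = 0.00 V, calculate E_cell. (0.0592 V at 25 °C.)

0.084 V

The hydrogen couple is the cathode, so E°_cell = 0.14 V; n = 2.
[H⁺] = 10^(−0.65) = 0.22 M, and Q = [Sn²⁺]·P(H₂) / [H⁺]^2 = 78.6.
E = E° − (0.0592/2) log Q = 0.14 − (0.0592/2)(1.895) = 0.084 V.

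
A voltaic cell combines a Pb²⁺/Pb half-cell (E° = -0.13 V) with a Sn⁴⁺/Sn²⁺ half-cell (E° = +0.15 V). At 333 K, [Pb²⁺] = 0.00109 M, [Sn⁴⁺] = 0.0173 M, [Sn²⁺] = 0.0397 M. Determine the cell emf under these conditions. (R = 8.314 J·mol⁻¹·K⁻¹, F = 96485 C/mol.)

0.366 V

The Sn⁴⁺/Sn²⁺ couple has the higher reduction potential and acts as the cathode, so E°_cell = +0.15 − (-0.13) = 0.28 V.
Balancing electrons gives n = 2; the reaction quotient is Q = [Pb²⁺]·[Sn²⁺]/[Sn⁴⁺] = 0.00250.
E = E° − (RT/nF) ln Q = 0.28 − (8.314×333)/(2×96485) × (-5.991) = 0.280 + 0.086 = 0.366 V.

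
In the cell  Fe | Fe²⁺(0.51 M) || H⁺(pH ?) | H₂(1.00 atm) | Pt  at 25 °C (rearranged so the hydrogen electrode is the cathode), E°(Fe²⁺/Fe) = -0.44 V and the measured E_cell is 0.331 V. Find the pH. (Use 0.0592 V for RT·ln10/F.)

pH = 1.99

E°_cell = 0.44 V and n = 2.
log Q = n(E° − E)/0.0592 = 2×(0.44 − 0.331)/0.0592 = 3.682.
With Q = [Fe²⁺]·P(H₂) / [H⁺]^2, solving for [H⁺] gives log[H⁺] = -1.987, so pH = 1.99.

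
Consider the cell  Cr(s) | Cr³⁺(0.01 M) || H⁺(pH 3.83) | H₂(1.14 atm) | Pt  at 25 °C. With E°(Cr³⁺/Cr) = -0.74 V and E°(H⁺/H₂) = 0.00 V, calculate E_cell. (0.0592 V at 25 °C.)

The hydrogen couple is the cathode, so E°_cell = 0.74 V; n = 6.
[H⁺] = 10^(−3.83) = 1.5 × 10^-4 M, and Q = [Cr³⁺]^2·P(H₂)^3 / [H⁺]^6 = 1.41 × 10^19.
E = E° − (0.0592/6) log Q = 0.74 − (0.0592/6)(19.151) = 0.551 V.

0.55 V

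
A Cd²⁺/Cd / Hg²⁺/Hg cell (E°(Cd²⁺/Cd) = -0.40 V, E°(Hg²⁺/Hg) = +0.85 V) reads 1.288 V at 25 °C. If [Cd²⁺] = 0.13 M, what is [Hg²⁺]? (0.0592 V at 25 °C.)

2.5 M

From the Nernst equation, log Q = n(E° − E)/0.0592 = 2(1.25 − 1.288)/0.0592 = -1.284, so Q = 0.0520.
With Q = [Cd²⁺]/[Hg²⁺] and the known concentrations, [Hg²⁺] in the denominator gives [Hg²⁺] = 2.5 M.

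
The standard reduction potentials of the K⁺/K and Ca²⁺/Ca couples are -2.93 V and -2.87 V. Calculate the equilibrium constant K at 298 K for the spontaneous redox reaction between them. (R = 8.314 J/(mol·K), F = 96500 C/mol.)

110

E°_cell = -2.87 − (-2.93) = 0.06 V, with n = 2 electrons transferred.
At equilibrium E = 0, so the Nernst equation gives ln K = nFE°/RT = (2)(96500)(0.06)/((8.314)(298)) = 4.67.
K = e^4.67 = 110.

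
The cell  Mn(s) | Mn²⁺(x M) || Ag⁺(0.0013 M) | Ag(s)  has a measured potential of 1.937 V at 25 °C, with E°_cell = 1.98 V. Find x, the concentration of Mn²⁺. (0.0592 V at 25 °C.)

From the Nernst equation, log Q = n(E° − E)/0.0592 = 2(1.98 − 1.937)/0.0592 = 1.453, so Q = 28.4.
With Q = [Mn²⁺]/[Ag⁺]^2 and the known concentrations, [Mn²⁺] in the numerator gives [Mn²⁺] = 4.8 × 10^-5 M.

4.8 × 10^-5 M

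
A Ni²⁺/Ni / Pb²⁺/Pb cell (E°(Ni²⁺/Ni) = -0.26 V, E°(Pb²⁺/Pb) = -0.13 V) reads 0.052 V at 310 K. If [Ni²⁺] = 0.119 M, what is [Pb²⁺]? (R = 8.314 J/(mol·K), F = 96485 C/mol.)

From the Nernst equation, ln Q = nF(E° − E)/RT = 2×96485×(0.13 − 0.052)/(8.314×310) = 5.840, so Q = 344.
With Q = [Ni²⁺]/[Pb²⁺] and the known concentrations, [Pb²⁺] in the denominator gives [Pb²⁺] = 3.5 × 10^-4 M.

3.5 × 10^-4 M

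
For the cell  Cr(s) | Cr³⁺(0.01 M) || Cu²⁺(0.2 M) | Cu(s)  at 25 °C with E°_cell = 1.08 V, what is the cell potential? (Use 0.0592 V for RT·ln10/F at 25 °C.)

Balancing electrons gives n = 6; the reaction quotient is Q = [Cr³⁺]^2/[Cu²⁺]^3 = 0.0125.
At 25 °C, E = E° − (0.0592/n) log Q = 1.08 − (0.0592/6)(-1.903) = 1.080 + 0.019 = 1.099 V.

1.10 V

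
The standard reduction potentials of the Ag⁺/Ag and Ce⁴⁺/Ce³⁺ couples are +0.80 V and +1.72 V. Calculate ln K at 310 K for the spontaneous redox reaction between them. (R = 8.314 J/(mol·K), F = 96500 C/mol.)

E°_cell = +1.72 − (+0.80) = 0.92 V, with n = 1 electron transferred.
At equilibrium E = 0, so the Nernst equation gives ln K = nFE°/RT = (1)(96500)(0.92)/((8.314)(310)) = 34.45.

ln K = 34.4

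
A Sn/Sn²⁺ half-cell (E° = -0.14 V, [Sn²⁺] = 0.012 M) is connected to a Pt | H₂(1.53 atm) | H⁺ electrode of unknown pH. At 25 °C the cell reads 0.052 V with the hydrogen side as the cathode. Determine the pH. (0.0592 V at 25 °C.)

E°_cell = 0.14 V and n = 2.
log Q = n(E° − E)/0.0592 = 2×(0.14 − 0.052)/0.0592 = 2.973.
With Q = [Sn²⁺]·P(H₂) / [H⁺]^2, solving for [H⁺] gives log[H⁺] = -2.355, so pH = 2.35.

pH = 2.35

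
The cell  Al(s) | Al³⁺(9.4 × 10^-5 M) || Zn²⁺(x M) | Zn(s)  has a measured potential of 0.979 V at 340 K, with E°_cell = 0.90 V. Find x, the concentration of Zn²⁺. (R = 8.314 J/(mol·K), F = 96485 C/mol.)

0.45 M

From the Nernst equation, ln Q = nF(E° − E)/RT = 6×96485×(0.90 − 0.979)/(8.314×340) = -16.179, so Q = 9.41 × 10^-8.
With Q = [Al³⁺]^2/[Zn²⁺]^3 and the known concentrations, [Zn²⁺]^3 in the denominator gives [Zn²⁺] = 0.45 M.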